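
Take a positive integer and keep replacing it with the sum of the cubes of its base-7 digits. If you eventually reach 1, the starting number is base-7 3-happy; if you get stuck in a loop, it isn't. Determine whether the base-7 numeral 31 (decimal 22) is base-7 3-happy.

22 = (3,1)_7 → 3³ + 1³ = 27 + 1 = 28
28 = (4,0)_7 → 4³ + 0³ = 64 + 0 = 64
64 = (1,2,1)_7 → 1³ + 2³ + 1³ = 1 + 8 + 1 = 10
10 = (1,3)_7 → 1³ + 3³ = 1 + 27 = 28  — 28 already seen; the sequence cycles without reaching 1.

not base-7 3-happy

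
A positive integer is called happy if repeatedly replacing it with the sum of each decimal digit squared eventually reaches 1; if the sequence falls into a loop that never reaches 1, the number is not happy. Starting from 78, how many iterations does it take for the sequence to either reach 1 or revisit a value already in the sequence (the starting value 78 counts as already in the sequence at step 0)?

78 → 7² + 8² = 113
113 → 1² + 1² + 3² = 11
11 → 1² + 1² = 2
2 → 2² = 4
4 → 4² = 16
16 → 1² + 6² = 37
37 → 3² + 7² = 58
58 → 5² + 8² = 89
89 → 8² + 9² = 145
145 → 1² + 4² + 5² = 42
42 → 4² + 2² = 20
20 → 2² + 0² = 4  — 4 repeats.
That took 12 steps.

12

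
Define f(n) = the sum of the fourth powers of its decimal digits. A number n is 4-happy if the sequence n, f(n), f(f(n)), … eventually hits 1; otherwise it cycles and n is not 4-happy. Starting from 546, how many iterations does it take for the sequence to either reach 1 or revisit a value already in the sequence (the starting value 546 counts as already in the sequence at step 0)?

546 → 2177
2177 → 4819
4819 → 10914
10914 → 6819
6819 → 11954
11954 → 7444
7444 → 3169
3169 → 7939
7939 → 15604
15604 → 2178
2178 → 6514
6514 → 2178  — 2178 repeats.
That took 12 steps.

12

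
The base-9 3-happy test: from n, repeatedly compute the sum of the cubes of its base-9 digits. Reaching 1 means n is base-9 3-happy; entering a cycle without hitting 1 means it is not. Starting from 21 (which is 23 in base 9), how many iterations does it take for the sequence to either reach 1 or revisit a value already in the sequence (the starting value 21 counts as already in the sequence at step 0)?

21 = (2,3)_9 → 35
35 = (3,8)_9 → 539
539 = (6,5,8)_9 → 853
853 = (1,1,4,7)_9 → 409
409 = (5,0,4)_9 → 189
189 = (2,3,0)_9 → 35  — 35 repeats.
That took 6 steps.

6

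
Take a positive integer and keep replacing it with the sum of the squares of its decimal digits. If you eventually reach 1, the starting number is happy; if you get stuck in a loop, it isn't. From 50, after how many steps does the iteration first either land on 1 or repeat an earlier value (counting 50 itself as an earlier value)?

50 → 5² + 0² = 25 + 0 = 25
25 → 2² + 5² = 4 + 25 = 29
29 → 2² + 9² = 4 + 81 = 85
85 → 8² + 5² = 64 + 25 = 89
89 → 8² + 9² = 64 + 81 = 145
145 → 1² + 4² + 5² = 1 + 16 + 25 = 42
42 → 4² + 2² = 16 + 4 = 20
20 → 2² + 0² = 4 + 0 = 4
4 → 4² = 16
16 → 1² + 6² = 1 + 36 = 37
37 → 3² + 7² = 9 + 49 = 58
58 → 5² + 8² = 25 + 64 = 89  — 89 repeats.
That took 12 steps.

12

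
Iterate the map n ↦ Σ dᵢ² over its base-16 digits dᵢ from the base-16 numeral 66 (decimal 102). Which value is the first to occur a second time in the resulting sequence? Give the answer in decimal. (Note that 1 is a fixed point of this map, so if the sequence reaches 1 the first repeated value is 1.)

102 = (6,6)_16 → 6² + 6² = 72
72 = (4,8)_16 → 4² + 8² = 80
80 = (5,0)_16 → 5² + 0² = 25
25 = (1,9)_16 → 1² + 9² = 82
82 = (5,2)_16 → 5² + 2² = 29
29 = (1,13)_16 → 1² + 13² = 170
170 = (10,10)_16 → 10² + 10² = 200
200 = (12,8)_16 → 12² + 8² = 208
208 = (13,0)_16 → 13² + 0² = 169
169 = (10,9)_16 → 10² + 9² = 181
181 = (11,5)_16 → 11² + 5² = 146
146 = (9,2)_16 → 9² + 2² = 85
85 = (5,5)_16 → 5² + 5² = 50
50 = (3,2)_16 → 3² + 2² = 13
13 = (13)_16 → 13² = 169  — 169 already appeared earlier.

169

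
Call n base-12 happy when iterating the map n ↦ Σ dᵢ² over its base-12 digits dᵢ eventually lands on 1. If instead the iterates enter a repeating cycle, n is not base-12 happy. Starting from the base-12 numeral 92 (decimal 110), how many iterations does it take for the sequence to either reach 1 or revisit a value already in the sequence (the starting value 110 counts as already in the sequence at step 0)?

110 = (9,2)_12 → 9² + 2² = 85
85 = (7,1)_12 → 7² + 1² = 50
50 = (4,2)_12 → 4² + 2² = 20
20 = (1,8)_12 → 1² + 8² = 65
65 = (5,5)_12 → 5² + 5² = 50  — 50 repeats.
That took 5 steps.

5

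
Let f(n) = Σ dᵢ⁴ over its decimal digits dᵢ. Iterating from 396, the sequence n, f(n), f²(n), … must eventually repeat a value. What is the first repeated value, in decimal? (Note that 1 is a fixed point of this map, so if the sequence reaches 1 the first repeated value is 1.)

13139

396 → 3⁴ + 9⁴ + 6⁴ = 81 + 6561 + 1296 = 7938
7938 → 7⁴ + 9⁴ + 3⁴ + 8⁴ = 2401 + 6561 + 81 + 4096 = 13139
13139 → 1⁴ + 3⁴ + 1⁴ + 3⁴ + 9⁴ = 1 + 81 + 1 + 81 + 6561 = 6725
6725 → 6⁴ + 7⁴ + 2⁴ + 5⁴ = 1296 + 2401 + 16 + 625 = 4338
4338 → 4⁴ + 3⁴ + 3⁴ + 8⁴ = 256 + 81 + 81 + 4096 = 4514
4514 → 4⁴ + 5⁴ + 1⁴ + 4⁴ = 256 + 625 + 1 + 256 = 1138
1138 → 1⁴ + 1⁴ + 3⁴ + 8⁴ = 1 + 1 + 81 + 4096 = 4179
4179 → 4⁴ + 1⁴ + 7⁴ + 9⁴ = 256 + 1 + 2401 + 6561 = 9219
9219 → 9⁴ + 2⁴ + 1⁴ + 9⁴ = 6561 + 16 + 1 + 6561 = 13139  — 13139 already appeared earlier.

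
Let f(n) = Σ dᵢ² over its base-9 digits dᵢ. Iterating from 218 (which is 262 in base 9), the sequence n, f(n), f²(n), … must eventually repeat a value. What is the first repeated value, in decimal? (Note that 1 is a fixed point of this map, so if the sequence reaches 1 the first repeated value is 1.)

50

218 = (2,6,2)_9 → 2² + 6² + 2² = 4 + 36 + 4 = 44
44 = (4,8)_9 → 4² + 8² = 16 + 64 = 80
80 = (8,8)_9 → 8² + 8² = 64 + 64 = 128
128 = (1,5,2)_9 → 1² + 5² + 2² = 1 + 25 + 4 = 30
30 = (3,3)_9 → 3² + 3² = 9 + 9 = 18
18 = (2,0)_9 → 2² + 0² = 4 + 0 = 4
4 = (4)_9 → 4² = 16
16 = (1,7)_9 → 1² + 7² = 1 + 49 = 50
50 = (5,5)_9 → 5² + 5² = 25 + 25 = 50  — 50 already appeared earlier.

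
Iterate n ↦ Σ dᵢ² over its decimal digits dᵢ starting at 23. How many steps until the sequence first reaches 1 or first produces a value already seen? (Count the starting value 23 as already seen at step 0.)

3

23 → 2² + 3² = 4 + 9 = 13
13 → 1² + 3² = 1 + 9 = 10
10 → 1² + 0² = 1 + 0 = 1  — reached 1.
That took 3 steps.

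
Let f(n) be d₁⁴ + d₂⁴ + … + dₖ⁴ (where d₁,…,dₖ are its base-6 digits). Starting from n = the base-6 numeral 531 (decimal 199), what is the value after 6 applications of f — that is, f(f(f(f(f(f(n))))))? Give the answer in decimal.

978

199 = (5,3,1)_6 → 707
707 = (3,1,3,5)_6 → 788
788 = (3,3,5,2)_6 → 803
803 = (3,4,1,5)_6 → 963
963 = (4,2,4,3)_6 → 609
609 = (2,4,5,3)_6 → 978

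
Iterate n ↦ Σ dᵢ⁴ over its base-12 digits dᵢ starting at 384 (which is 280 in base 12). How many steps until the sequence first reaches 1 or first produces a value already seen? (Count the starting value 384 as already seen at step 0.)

12

384 = (2,8,0)_12 → 4112
4112 = (2,4,6,8)_12 → 5664
5664 = (3,3,4,0)_12 → 418
418 = (2,10,10)_12 → 20016
20016 = (11,7,0,0)_12 → 17042
17042 = (9,10,4,2)_12 → 16833
16833 = (9,8,10,9)_12 → 27218
27218 = (1,3,9,0,2)_12 → 6659
6659 = (3,10,2,11)_12 → 24738
24738 = (1,2,3,9,6)_12 → 7955
7955 = (4,7,2,11)_12 → 17314
17314 = (10,0,2,10)_12 → 20016  — 20016 repeats.
That took 12 steps.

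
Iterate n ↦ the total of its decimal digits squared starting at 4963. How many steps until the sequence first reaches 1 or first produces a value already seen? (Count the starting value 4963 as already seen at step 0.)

4963 → 142
142 → 21
21 → 5
5 → 25
25 → 29
29 → 85
85 → 89
89 → 145
145 → 42
42 → 20
20 → 4
4 → 16
16 → 37
37 → 58
58 → 89  — 89 repeats.
That took 15 steps.

15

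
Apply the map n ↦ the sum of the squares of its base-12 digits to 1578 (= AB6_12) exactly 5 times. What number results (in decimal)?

125

1578 = (10,11,6)_12 → 10² + 11² + 6² = 100 + 121 + 36 = 257
257 = (1,9,5)_12 → 1² + 9² + 5² = 1 + 81 + 25 = 107
107 = (8,11)_12 → 8² + 11² = 64 + 121 = 185
185 = (1,3,5)_12 → 1² + 3² + 5² = 1 + 9 + 25 = 35
35 = (2,11)_12 → 2² + 11² = 4 + 121 = 125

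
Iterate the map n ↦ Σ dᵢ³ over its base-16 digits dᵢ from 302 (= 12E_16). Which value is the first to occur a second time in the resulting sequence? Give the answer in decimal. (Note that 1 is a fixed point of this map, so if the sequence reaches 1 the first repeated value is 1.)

2729

302 = (1,2,14)_16 → 1³ + 2³ + 14³ = 2753
2753 = (10,12,1)_16 → 10³ + 12³ + 1³ = 2729
2729 = (10,10,9)_16 → 10³ + 10³ + 9³ = 2729  — 2729 already appeared earlier.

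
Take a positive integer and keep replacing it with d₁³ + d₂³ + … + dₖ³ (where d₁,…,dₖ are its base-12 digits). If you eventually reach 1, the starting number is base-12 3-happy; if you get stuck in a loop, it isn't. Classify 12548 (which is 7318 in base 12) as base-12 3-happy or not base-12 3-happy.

not base-12 3-happy

12548 = (7,3,1,8)_12 → 7³ + 3³ + 1³ + 8³ = 883
883 = (6,1,7)_12 → 6³ + 1³ + 7³ = 560
560 = (3,10,8)_12 → 3³ + 10³ + 8³ = 1539
1539 = (10,8,3)_12 → 10³ + 8³ + 3³ = 1539  — 1539 already seen; the sequence cycles without reaching 1.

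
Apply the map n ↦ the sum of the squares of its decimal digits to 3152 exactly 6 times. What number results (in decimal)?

37

3152 → 3² + 1² + 5² + 2² = 39
39 → 3² + 9² = 90
90 → 9² + 0² = 81
81 → 8² + 1² = 65
65 → 6² + 5² = 61
61 → 6² + 1² = 37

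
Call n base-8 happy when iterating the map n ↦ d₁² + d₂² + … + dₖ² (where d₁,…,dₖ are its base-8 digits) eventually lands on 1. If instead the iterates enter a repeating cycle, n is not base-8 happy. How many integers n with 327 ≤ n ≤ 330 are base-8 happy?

1

327: 327 → 74 → 6 → 36 → 32 → 16 → 4 → 16  — not base-8 happy
328: 328 → 26 → 13 → 26  — not base-8 happy
329: 329 → 27 → 18 → 8 → 1  — base-8 happy
330: 330 → 30 → 45 → 50 → 40 → 25 → 10 → 5 → 25  — not base-8 happy
base-8 happy: 329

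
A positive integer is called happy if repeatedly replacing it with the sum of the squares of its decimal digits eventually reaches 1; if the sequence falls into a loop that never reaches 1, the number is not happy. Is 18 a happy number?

not happy

18 → 1² + 8² = 65
65 → 6² + 5² = 61
61 → 6² + 1² = 37
37 → 3² + 7² = 58
58 → 5² + 8² = 89
89 → 8² + 9² = 145
145 → 1² + 4² + 5² = 42
42 → 4² + 2² = 20
20 → 2² + 0² = 4
4 → 4² = 16
16 → 1² + 6² = 37  — 37 already seen; the sequence cycles without reaching 1.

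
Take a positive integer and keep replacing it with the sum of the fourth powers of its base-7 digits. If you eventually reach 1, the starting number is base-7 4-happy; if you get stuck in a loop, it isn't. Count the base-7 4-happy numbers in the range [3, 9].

3: 3 → 81 → 513 → 179 → 593 → 1251 → 1043 → 97 → 2593 → 1459 → 963 → 1153 → 803 → 673 → 1923 → 1507 → 913 → 609 → 707 → 97  — not base-7 4-happy
4: 4 → 256 → 882 → 272 → 2002 → 2546 → 1938 → 2258 → 1808 → 1938  — not base-7 4-happy
5: 5 → 625 → 1267 → 1633 → 913 → 609 → 707 → 97 → 2593 → 1459 → 963 → 1153 → 803 → 673 → 1923 → 1507 → 913  — not base-7 4-happy
6: 6 → 1296 → 788 → 288 → 1922 → 1138 → 354 → 258 → 1922  — not base-7 4-happy
7: 7 → 1  — base-7 4-happy
8: 8 → 2 → 16 → 32 → 512 → 164 → 178 → 418 → 708 → 98 → 16  — not base-7 4-happy
9: 9 → 17 → 97 → 2593 → 1459 → 963 → 1153 → 803 → 673 → 1923 → 1507 → 913 → 609 → 707 → 97  — not base-7 4-happy
base-7 4-happy: 7

1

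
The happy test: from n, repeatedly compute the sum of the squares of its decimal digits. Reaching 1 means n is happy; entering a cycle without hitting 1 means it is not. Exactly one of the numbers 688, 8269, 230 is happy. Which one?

688: 688 → 164 → 53 → 34 → 25 → 29 → 85 → 89 → 145 → 42 → 20 → 4 → 16 → 37 → 58 → 89  — repeats 89 (not happy)
8269: 8269 → 185 → 90 → 81 → 65 → 61 → 37 → 58 → 89 → 145 → 42 → 20 → 4 → 16 → 37  — repeats 37 (not happy)
230: 230 → 13 → 10 → 1  — reaches 1 (happy)

230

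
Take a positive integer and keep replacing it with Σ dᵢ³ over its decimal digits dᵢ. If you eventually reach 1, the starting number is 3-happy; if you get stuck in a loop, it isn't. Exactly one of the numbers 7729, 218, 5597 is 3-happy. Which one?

7729

7729: 7729 → 1423 → 100 → 1  — reaches 1 (3-happy)
218: 218 → 521 → 134 → 92 → 737 → 713 → 371 → 371  — repeats 371 (not 3-happy)
5597: 5597 → 1322 → 44 → 128 → 521 → 134 → 92 → 737 → 713 → 371 → 371  — repeats 371 (not 3-happy)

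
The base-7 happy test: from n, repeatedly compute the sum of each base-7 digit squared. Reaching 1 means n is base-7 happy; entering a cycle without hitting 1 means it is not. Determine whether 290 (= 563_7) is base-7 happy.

290 = (5,6,3)_7 → 5² + 6² + 3² = 25 + 36 + 9 = 70
70 = (1,3,0)_7 → 1² + 3² + 0² = 1 + 9 + 0 = 10
10 = (1,3)_7 → 1² + 3² = 1 + 9 = 10  — 10 already seen; the sequence cycles without reaching 1.

not base-7 happy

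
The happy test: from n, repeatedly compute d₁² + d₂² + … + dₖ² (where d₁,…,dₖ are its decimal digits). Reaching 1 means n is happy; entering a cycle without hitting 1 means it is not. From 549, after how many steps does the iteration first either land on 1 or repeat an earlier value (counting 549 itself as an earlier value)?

14

549 → 122
122 → 9
9 → 81
81 → 65
65 → 61
61 → 37
37 → 58
58 → 89
89 → 145
145 → 42
42 → 20
20 → 4
4 → 16
16 → 37  — 37 repeats.
That took 14 steps.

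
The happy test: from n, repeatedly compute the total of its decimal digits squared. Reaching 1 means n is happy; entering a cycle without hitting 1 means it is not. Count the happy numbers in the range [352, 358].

352: 352 → 38 → 73 → 58 → 89 → 145 → 42 → 20 → 4 → 16 → 37 → 58  — not happy
353: 353 → 43 → 25 → 29 → 85 → 89 → 145 → 42 → 20 → 4 → 16 → 37 → 58 → 89  — not happy
354: 354 → 50 → 25 → 29 → 85 → 89 → 145 → 42 → 20 → 4 → 16 → 37 → 58 → 89  — not happy
355: 355 → 59 → 106 → 37 → 58 → 89 → 145 → 42 → 20 → 4 → 16 → 37  — not happy
356: 356 → 70 → 49 → 97 → 130 → 10 → 1  — happy
357: 357 → 83 → 73 → 58 → 89 → 145 → 42 → 20 → 4 → 16 → 37 → 58  — not happy
358: 358 → 98 → 145 → 42 → 20 → 4 → 16 → 37 → 58 → 89 → 145  — not happy
happy: 356

1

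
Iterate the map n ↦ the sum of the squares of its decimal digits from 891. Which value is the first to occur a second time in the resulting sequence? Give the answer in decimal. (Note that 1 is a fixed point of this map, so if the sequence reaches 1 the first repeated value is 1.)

89

891 → 146
146 → 53
53 → 34
34 → 25
25 → 29
29 → 85
85 → 89
89 → 145
145 → 42
42 → 20
20 → 4
4 → 16
16 → 37
37 → 58
58 → 89  — 89 already appeared earlier.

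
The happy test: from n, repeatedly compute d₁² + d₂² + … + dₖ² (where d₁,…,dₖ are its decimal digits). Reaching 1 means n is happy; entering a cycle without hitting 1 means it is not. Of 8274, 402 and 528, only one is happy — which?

8274

8274: 8274 → 133 → 19 → 82 → 68 → 100 → 1  — reaches 1 (happy)
402: 402 → 20 → 4 → 16 → 37 → 58 → 89 → 145 → 42 → 20  — repeats 20 (not happy)
528: 528 → 93 → 90 → 81 → 65 → 61 → 37 → 58 → 89 → 145 → 42 → 20 → 4 → 16 → 37  — repeats 37 (not happy)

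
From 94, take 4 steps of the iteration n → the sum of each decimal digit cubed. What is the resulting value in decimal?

919

94 → 793
793 → 1099
1099 → 1459
1459 → 919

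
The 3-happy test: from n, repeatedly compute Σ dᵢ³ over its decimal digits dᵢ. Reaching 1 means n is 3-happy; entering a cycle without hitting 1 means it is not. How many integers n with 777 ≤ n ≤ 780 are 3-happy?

777: 777 → 1029 → 738 → 882 → 1032 → 36 → 243 → 99 → 1458 → 702 → 351 → 153 → 153  — not 3-happy
778: 778 → 1198 → 1243 → 100 → 1  — 3-happy
779: 779 → 1415 → 191 → 731 → 371 → 371  — not 3-happy
780: 780 → 855 → 762 → 567 → 684 → 792 → 1080 → 513 → 153 → 153  — not 3-happy
3-happy: 778

1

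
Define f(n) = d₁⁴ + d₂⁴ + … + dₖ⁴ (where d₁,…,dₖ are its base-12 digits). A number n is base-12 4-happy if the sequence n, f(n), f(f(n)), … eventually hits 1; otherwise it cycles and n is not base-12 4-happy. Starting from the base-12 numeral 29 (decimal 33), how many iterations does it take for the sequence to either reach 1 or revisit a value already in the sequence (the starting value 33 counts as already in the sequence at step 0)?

15

33 = (2,9)_12 → 2⁴ + 9⁴ = 6577
6577 = (3,9,8,1)_12 → 3⁴ + 9⁴ + 8⁴ + 1⁴ = 10739
10739 = (6,2,6,11)_12 → 6⁴ + 2⁴ + 6⁴ + 11⁴ = 17249
17249 = (9,11,9,5)_12 → 9⁴ + 11⁴ + 9⁴ + 5⁴ = 28388
28388 = (1,4,5,1,8)_12 → 1⁴ + 4⁴ + 5⁴ + 1⁴ + 8⁴ = 4979
4979 = (2,10,6,11)_12 → 2⁴ + 10⁴ + 6⁴ + 11⁴ = 25953
25953 = (1,3,0,2,9)_12 → 1⁴ + 3⁴ + 0⁴ + 2⁴ + 9⁴ = 6659
6659 = (3,10,2,11)_12 → 3⁴ + 10⁴ + 2⁴ + 11⁴ = 24738
24738 = (1,2,3,9,6)_12 → 1⁴ + 2⁴ + 3⁴ + 9⁴ + 6⁴ = 7955
7955 = (4,7,2,11)_12 → 4⁴ + 7⁴ + 2⁴ + 11⁴ = 17314
17314 = (10,0,2,10)_12 → 10⁴ + 0⁴ + 2⁴ + 10⁴ = 20016
20016 = (11,7,0,0)_12 → 11⁴ + 7⁴ + 0⁴ + 0⁴ = 17042
17042 = (9,10,4,2)_12 → 9⁴ + 10⁴ + 4⁴ + 2⁴ = 16833
16833 = (9,8,10,9)_12 → 9⁴ + 8⁴ + 10⁴ + 9⁴ = 27218
27218 = (1,3,9,0,2)_12 → 1⁴ + 3⁴ + 9⁴ + 0⁴ + 2⁴ = 6659  — 6659 repeats.
That took 15 steps.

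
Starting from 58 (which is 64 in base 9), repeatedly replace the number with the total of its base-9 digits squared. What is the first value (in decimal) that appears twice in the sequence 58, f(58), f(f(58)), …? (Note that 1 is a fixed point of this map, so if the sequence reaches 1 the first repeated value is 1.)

58 = (6,4)_9 → 6² + 4² = 36 + 16 = 52
52 = (5,7)_9 → 5² + 7² = 25 + 49 = 74
74 = (8,2)_9 → 8² + 2² = 64 + 4 = 68
68 = (7,5)_9 → 7² + 5² = 49 + 25 = 74  — 74 already appeared earlier.

74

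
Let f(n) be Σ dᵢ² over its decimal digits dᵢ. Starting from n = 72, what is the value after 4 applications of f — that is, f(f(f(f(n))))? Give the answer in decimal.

29

72 → 7² + 2² = 53
53 → 5² + 3² = 34
34 → 3² + 4² = 25
25 → 2² + 5² = 29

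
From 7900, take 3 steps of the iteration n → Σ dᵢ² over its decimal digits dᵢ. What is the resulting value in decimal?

1

7900 → 130
130 → 10
10 → 1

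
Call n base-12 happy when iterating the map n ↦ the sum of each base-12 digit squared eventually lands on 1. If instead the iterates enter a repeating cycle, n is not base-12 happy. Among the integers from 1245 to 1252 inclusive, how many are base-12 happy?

1245: 1245 → 194 → 21 → 82 → 136 → 137 → 146 → 5 → 25 → 5  (repeats 5)
1246: 1246 → 213 → 107 → 185 → 35 → 125 → 125  (repeats 125)
1247: 1247 → 234 → 86 → 53 → 41 → 34 → 104 → 128 → 164 → 66 → 61 → 26 → 8 → 64 → 41  (repeats 41)
1248: 1248 → 128 → 164 → 66 → 61 → 26 → 8 → 64 → 41 → 34 → 104 → 128  (repeats 128)
1249: 1249 → 129 → 181 → 11 → 121 → 101 → 89 → 74 → 40 → 25 → 5 → 25  (repeats 25)
1250: 1250 → 132 → 121 → 101 → 89 → 74 → 40 → 25 → 5 → 25  (repeats 25)
1251: 1251 → 137 → 146 → 5 → 25 → 5  (repeats 5)
1252: 1252 → 144 → 1  (reaches 1)
base-12 happy: 1252

1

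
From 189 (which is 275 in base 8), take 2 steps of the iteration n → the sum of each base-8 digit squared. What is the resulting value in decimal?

189 = (2,7,5)_8 → 2² + 7² + 5² = 78
78 = (1,1,6)_8 → 1² + 1² + 6² = 38

38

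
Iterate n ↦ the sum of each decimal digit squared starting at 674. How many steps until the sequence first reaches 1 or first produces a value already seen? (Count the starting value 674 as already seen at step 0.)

674 → 6² + 7² + 4² = 101
101 → 1² + 0² + 1² = 2
2 → 2² = 4
4 → 4² = 16
16 → 1² + 6² = 37
37 → 3² + 7² = 58
58 → 5² + 8² = 89
89 → 8² + 9² = 145
145 → 1² + 4² + 5² = 42
42 → 4² + 2² = 20
20 → 2² + 0² = 4  — 4 repeats.
That took 11 steps.

11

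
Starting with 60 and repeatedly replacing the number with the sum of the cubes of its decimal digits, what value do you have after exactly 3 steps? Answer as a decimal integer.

60 → 6³ + 0³ = 216 + 0 = 216
216 → 2³ + 1³ + 6³ = 8 + 1 + 216 = 225
225 → 2³ + 2³ + 5³ = 8 + 8 + 125 = 141

141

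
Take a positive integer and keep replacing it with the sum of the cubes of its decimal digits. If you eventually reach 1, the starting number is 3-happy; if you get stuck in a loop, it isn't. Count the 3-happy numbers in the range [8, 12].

8: 8 → 512 → 134 → 92 → 737 → 713 → 371 → 371  — not 3-happy
9: 9 → 729 → 1080 → 513 → 153 → 153  — not 3-happy
10: 10 → 1  — 3-happy
11: 11 → 2 → 8 → 512 → 134 → 92 → 737 → 713 → 371 → 371  — not 3-happy
12: 12 → 9 → 729 → 1080 → 513 → 153 → 153  — not 3-happy
3-happy: 10

1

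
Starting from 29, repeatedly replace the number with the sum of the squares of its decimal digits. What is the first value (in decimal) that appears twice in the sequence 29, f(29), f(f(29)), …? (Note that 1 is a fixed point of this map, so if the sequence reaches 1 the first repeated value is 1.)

89

29 → 2² + 9² = 4 + 81 = 85
85 → 8² + 5² = 64 + 25 = 89
89 → 8² + 9² = 64 + 81 = 145
145 → 1² + 4² + 5² = 1 + 16 + 25 = 42
42 → 4² + 2² = 16 + 4 = 20
20 → 2² + 0² = 4 + 0 = 4
4 → 4² = 16
16 → 1² + 6² = 1 + 36 = 37
37 → 3² + 7² = 9 + 49 = 58
58 → 5² + 8² = 25 + 64 = 89  — 89 already appeared earlier.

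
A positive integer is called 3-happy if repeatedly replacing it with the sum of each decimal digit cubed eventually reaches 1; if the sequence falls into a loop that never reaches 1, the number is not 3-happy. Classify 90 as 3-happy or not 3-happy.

90 → 9³ + 0³ = 729
729 → 7³ + 2³ + 9³ = 1080
1080 → 1³ + 0³ + 8³ + 0³ = 513
513 → 5³ + 1³ + 3³ = 153
153 → 1³ + 5³ + 3³ = 153  — 153 already seen; the sequence cycles without reaching 1.

not 3-happy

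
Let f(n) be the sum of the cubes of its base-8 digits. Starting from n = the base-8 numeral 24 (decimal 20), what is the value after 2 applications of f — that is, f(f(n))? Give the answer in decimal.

20 = (2,4)_8 → 2³ + 4³ = 72
72 = (1,1,0)_8 → 1³ + 1³ + 0³ = 2

2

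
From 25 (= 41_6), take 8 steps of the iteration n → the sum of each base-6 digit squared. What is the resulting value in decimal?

25 = (4,1)_6 → 17
17 = (2,5)_6 → 29
29 = (4,5)_6 → 41
41 = (1,0,5)_6 → 26
26 = (4,2)_6 → 20
20 = (3,2)_6 → 13
13 = (2,1)_6 → 5
5 = (5)_6 → 25

25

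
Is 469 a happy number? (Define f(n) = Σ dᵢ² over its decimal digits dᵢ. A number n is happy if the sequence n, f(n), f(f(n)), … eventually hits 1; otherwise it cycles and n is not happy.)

469 → 133
133 → 19
19 → 82
82 → 68
68 → 100
100 → 1  — reached 1.

happy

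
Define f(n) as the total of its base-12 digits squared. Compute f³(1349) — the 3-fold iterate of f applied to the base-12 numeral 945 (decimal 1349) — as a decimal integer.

1349 = (9,4,5)_12 → 9² + 4² + 5² = 81 + 16 + 25 = 122
122 = (10,2)_12 → 10² + 2² = 100 + 4 = 104
104 = (8,8)_12 → 8² + 8² = 64 + 64 = 128

128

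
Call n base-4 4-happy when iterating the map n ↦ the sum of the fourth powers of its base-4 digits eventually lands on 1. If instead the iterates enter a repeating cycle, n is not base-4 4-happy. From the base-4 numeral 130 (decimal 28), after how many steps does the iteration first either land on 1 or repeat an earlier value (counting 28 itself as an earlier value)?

28 = (1,3,0)_4 → 82
82 = (1,1,0,2)_4 → 18
18 = (1,0,2)_4 → 17
17 = (1,0,1)_4 → 2
2 = (2)_4 → 16
16 = (1,0,0)_4 → 1  — reached 1.
That took 6 steps.

6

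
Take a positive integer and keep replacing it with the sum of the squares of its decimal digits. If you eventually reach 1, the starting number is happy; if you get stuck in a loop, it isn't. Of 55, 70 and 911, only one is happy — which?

70

55: 55 → 50 → 25 → 29 → 85 → 89 → 145 → 42 → 20 → 4 → 16 → 37 → 58 → 89  — repeats 89 (not happy)
70: 70 → 49 → 97 → 130 → 10 → 1  — reaches 1 (happy)
911: 911 → 83 → 73 → 58 → 89 → 145 → 42 → 20 → 4 → 16 → 37 → 58  — repeats 58 (not happy)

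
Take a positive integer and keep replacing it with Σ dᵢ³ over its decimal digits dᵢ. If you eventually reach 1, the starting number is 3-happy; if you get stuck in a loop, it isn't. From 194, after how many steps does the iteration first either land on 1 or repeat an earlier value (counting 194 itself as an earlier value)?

7

194 → 1³ + 9³ + 4³ = 794
794 → 7³ + 9³ + 4³ = 1136
1136 → 1³ + 1³ + 3³ + 6³ = 245
245 → 2³ + 4³ + 5³ = 197
197 → 1³ + 9³ + 7³ = 1073
1073 → 1³ + 0³ + 7³ + 3³ = 371
371 → 3³ + 7³ + 1³ = 371  — 371 repeats.
That took 7 steps.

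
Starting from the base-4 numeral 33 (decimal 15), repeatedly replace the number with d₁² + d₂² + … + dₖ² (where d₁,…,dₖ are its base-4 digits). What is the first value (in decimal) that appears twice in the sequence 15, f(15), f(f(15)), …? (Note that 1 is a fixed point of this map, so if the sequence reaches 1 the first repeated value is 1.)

1

15 = (3,3)_4 → 3² + 3² = 9 + 9 = 18
18 = (1,0,2)_4 → 1² + 0² + 2² = 1 + 0 + 4 = 5
5 = (1,1)_4 → 1² + 1² = 1 + 1 = 2
2 = (2)_4 → 2² = 4
4 = (1,0)_4 → 1² + 0² = 1 + 0 = 1  — reached the fixed point 1.
1 → 1, so 1 is the first repeated value.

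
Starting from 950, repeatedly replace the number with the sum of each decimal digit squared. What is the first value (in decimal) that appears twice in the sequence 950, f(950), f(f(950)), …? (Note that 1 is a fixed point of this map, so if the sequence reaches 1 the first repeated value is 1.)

37

950 → 106
106 → 37
37 → 58
58 → 89
89 → 145
145 → 42
42 → 20
20 → 4
4 → 16
16 → 37  — 37 already appeared earlier.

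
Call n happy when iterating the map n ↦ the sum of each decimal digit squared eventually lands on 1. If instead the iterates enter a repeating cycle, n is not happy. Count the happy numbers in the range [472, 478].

472: 472 → 69 → 117 → 51 → 26 → 40 → 16 → 37 → 58 → 89 → 145 → 42 → 20 → 4 → 16  (repeats 16)
473: 473 → 74 → 65 → 61 → 37 → 58 → 89 → 145 → 42 → 20 → 4 → 16 → 37  (repeats 37)
474: 474 → 81 → 65 → 61 → 37 → 58 → 89 → 145 → 42 → 20 → 4 → 16 → 37  (repeats 37)
475: 475 → 90 → 81 → 65 → 61 → 37 → 58 → 89 → 145 → 42 → 20 → 4 → 16 → 37  (repeats 37)
476: 476 → 101 → 2 → 4 → 16 → 37 → 58 → 89 → 145 → 42 → 20 → 4  (repeats 4)
477: 477 → 114 → 18 → 65 → 61 → 37 → 58 → 89 → 145 → 42 → 20 → 4 → 16 → 37  (repeats 37)
478: 478 → 129 → 86 → 100 → 1  (reaches 1)
happy: 478

1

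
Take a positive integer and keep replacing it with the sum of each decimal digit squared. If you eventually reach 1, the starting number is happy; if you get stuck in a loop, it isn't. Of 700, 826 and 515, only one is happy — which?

700

700: 700 → 49 → 97 → 130 → 10 → 1  — reaches 1 (happy)
826: 826 → 104 → 17 → 50 → 25 → 29 → 85 → 89 → 145 → 42 → 20 → 4 → 16 → 37 → 58 → 89  — repeats 89 (not happy)
515: 515 → 51 → 26 → 40 → 16 → 37 → 58 → 89 → 145 → 42 → 20 → 4 → 16  — repeats 16 (not happy)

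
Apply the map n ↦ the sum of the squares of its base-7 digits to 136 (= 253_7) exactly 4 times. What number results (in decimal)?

10

136 = (2,5,3)_7 → 38
38 = (5,3)_7 → 34
34 = (4,6)_7 → 52
52 = (1,0,3)_7 → 10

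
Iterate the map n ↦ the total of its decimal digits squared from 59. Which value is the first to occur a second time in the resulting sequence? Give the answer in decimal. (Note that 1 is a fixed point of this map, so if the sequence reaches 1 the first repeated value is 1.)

59 → 5² + 9² = 106
106 → 1² + 0² + 6² = 37
37 → 3² + 7² = 58
58 → 5² + 8² = 89
89 → 8² + 9² = 145
145 → 1² + 4² + 5² = 42
42 → 4² + 2² = 20
20 → 2² + 0² = 4
4 → 4² = 16
16 → 1² + 6² = 37  — 37 already appeared earlier.

37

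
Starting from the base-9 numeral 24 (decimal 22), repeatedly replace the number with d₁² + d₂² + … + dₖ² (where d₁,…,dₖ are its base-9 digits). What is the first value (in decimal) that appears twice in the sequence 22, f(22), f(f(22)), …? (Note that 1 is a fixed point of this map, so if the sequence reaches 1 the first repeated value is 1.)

22 = (2,4)_9 → 2² + 4² = 20
20 = (2,2)_9 → 2² + 2² = 8
8 = (8)_9 → 8² = 64
64 = (7,1)_9 → 7² + 1² = 50
50 = (5,5)_9 → 5² + 5² = 50  — 50 already appeared earlier.

50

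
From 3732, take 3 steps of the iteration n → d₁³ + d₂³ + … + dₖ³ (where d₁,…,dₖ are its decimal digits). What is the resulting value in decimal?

1242

3732 → 3³ + 7³ + 3³ + 2³ = 405
405 → 4³ + 0³ + 5³ = 189
189 → 1³ + 8³ + 9³ = 1242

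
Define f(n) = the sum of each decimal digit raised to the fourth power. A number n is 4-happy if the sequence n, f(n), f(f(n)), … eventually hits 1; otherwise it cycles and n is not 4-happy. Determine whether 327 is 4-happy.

327 → 3⁴ + 2⁴ + 7⁴ = 2498
2498 → 2⁴ + 4⁴ + 9⁴ + 8⁴ = 10929
10929 → 1⁴ + 0⁴ + 9⁴ + 2⁴ + 9⁴ = 13139
13139 → 1⁴ + 3⁴ + 1⁴ + 3⁴ + 9⁴ = 6725
6725 → 6⁴ + 7⁴ + 2⁴ + 5⁴ = 4338
4338 → 4⁴ + 3⁴ + 3⁴ + 8⁴ = 4514
4514 → 4⁴ + 5⁴ + 1⁴ + 4⁴ = 1138
1138 → 1⁴ + 1⁴ + 3⁴ + 8⁴ = 4179
4179 → 4⁴ + 1⁴ + 7⁴ + 9⁴ = 9219
9219 → 9⁴ + 2⁴ + 1⁴ + 9⁴ = 13139  — 13139 already seen; the sequence cycles without reaching 1.

not 4-happy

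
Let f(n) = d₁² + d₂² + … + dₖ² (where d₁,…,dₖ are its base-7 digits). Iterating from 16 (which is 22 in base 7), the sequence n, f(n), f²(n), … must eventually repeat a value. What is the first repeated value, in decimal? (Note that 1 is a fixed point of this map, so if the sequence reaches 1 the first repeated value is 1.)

16 = (2,2)_7 → 2² + 2² = 4 + 4 = 8
8 = (1,1)_7 → 1² + 1² = 1 + 1 = 2
2 = (2)_7 → 2² = 4
4 = (4)_7 → 4² = 16  — 16 already appeared earlier.

16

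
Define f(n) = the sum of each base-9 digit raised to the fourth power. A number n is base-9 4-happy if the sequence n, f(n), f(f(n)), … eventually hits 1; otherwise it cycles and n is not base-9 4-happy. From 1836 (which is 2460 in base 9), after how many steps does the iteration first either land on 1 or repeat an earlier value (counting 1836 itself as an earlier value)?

11

1836 = (2,4,6,0)_9 → 2⁴ + 4⁴ + 6⁴ + 0⁴ = 1568
1568 = (2,1,3,2)_9 → 2⁴ + 1⁴ + 3⁴ + 2⁴ = 114
114 = (1,3,6)_9 → 1⁴ + 3⁴ + 6⁴ = 1378
1378 = (1,8,0,1)_9 → 1⁴ + 8⁴ + 0⁴ + 1⁴ = 4098
4098 = (5,5,5,3)_9 → 5⁴ + 5⁴ + 5⁴ + 3⁴ = 1956
1956 = (2,6,1,3)_9 → 2⁴ + 6⁴ + 1⁴ + 3⁴ = 1394
1394 = (1,8,1,8)_9 → 1⁴ + 8⁴ + 1⁴ + 8⁴ = 8194
8194 = (1,2,2,1,4)_9 → 1⁴ + 2⁴ + 2⁴ + 1⁴ + 4⁴ = 290
290 = (3,5,2)_9 → 3⁴ + 5⁴ + 2⁴ = 722
722 = (8,8,2)_9 → 8⁴ + 8⁴ + 2⁴ = 8208
8208 = (1,2,2,3,0)_9 → 1⁴ + 2⁴ + 2⁴ + 3⁴ + 0⁴ = 114  — 114 repeats.
That took 11 steps.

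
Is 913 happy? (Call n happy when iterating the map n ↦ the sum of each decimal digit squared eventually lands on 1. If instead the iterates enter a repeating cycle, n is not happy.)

happy

913 → 9² + 1² + 3² = 91
91 → 9² + 1² = 82
82 → 8² + 2² = 68
68 → 6² + 8² = 100
100 → 1² + 0² + 0² = 1  — reached 1.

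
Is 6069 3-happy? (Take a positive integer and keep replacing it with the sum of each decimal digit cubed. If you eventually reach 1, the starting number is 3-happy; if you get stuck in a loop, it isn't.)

6069 → 6³ + 0³ + 6³ + 9³ = 216 + 0 + 216 + 729 = 1161
1161 → 1³ + 1³ + 6³ + 1³ = 1 + 1 + 216 + 1 = 219
219 → 2³ + 1³ + 9³ = 8 + 1 + 729 = 738
738 → 7³ + 3³ + 8³ = 343 + 27 + 512 = 882
882 → 8³ + 8³ + 2³ = 512 + 512 + 8 = 1032
1032 → 1³ + 0³ + 3³ + 2³ = 1 + 0 + 27 + 8 = 36
36 → 3³ + 6³ = 27 + 216 = 243
243 → 2³ + 4³ + 3³ = 8 + 64 + 27 = 99
99 → 9³ + 9³ = 729 + 729 = 1458
1458 → 1³ + 4³ + 5³ + 8³ = 1 + 64 + 125 + 512 = 702
702 → 7³ + 0³ + 2³ = 343 + 0 + 8 = 351
351 → 3³ + 5³ + 1³ = 27 + 125 + 1 = 153
153 → 1³ + 5³ + 3³ = 1 + 125 + 27 = 153  — 153 already seen; the sequence cycles without reaching 1.

not 3-happy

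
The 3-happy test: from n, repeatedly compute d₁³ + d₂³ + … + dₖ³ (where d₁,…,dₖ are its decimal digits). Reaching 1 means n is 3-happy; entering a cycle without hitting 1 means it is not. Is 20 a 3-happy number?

20 → 2³ + 0³ = 8
8 → 8³ = 512
512 → 5³ + 1³ + 2³ = 134
134 → 1³ + 3³ + 4³ = 92
92 → 9³ + 2³ = 737
737 → 7³ + 3³ + 7³ = 713
713 → 7³ + 1³ + 3³ = 371
371 → 3³ + 7³ + 1³ = 371  — 371 already seen; the sequence cycles without reaching 1.

not 3-happy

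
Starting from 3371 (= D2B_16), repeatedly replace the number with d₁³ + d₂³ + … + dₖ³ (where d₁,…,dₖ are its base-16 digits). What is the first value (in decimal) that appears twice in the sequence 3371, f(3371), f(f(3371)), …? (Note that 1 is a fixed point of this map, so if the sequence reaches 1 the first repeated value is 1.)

2729

3371 = (13,2,11)_16 → 3536
3536 = (13,13,0)_16 → 4394
4394 = (1,1,2,10)_16 → 1010
1010 = (3,15,2)_16 → 3410
3410 = (13,5,2)_16 → 2330
2330 = (9,1,10)_16 → 1730
1730 = (6,12,2)_16 → 1952
1952 = (7,10,0)_16 → 1343
1343 = (5,3,15)_16 → 3527
3527 = (13,12,7)_16 → 4268
4268 = (1,0,10,12)_16 → 2729
2729 = (10,10,9)_16 → 2729  — 2729 already appeared earlier.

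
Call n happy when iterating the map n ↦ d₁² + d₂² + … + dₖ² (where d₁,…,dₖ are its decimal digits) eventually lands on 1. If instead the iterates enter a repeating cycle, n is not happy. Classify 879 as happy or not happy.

879 → 194
194 → 98
98 → 145
145 → 42
42 → 20
20 → 4
4 → 16
16 → 37
37 → 58
58 → 89
89 → 145  — 145 already seen; the sequence cycles without reaching 1.

not happy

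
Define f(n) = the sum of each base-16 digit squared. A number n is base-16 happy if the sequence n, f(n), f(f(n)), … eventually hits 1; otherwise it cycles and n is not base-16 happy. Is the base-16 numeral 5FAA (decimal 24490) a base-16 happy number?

24490 = (5,15,10,10)_16 → 450
450 = (1,12,2)_16 → 149
149 = (9,5)_16 → 106
106 = (6,10)_16 → 136
136 = (8,8)_16 → 128
128 = (8,0)_16 → 64
64 = (4,0)_16 → 16
16 = (1,0)_16 → 1  — reached 1.

base-16 happy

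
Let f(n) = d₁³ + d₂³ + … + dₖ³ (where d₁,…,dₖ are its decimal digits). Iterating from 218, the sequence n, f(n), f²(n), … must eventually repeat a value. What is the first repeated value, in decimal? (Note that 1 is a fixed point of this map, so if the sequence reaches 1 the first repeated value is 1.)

218 → 2³ + 1³ + 8³ = 521
521 → 5³ + 2³ + 1³ = 134
134 → 1³ + 3³ + 4³ = 92
92 → 9³ + 2³ = 737
737 → 7³ + 3³ + 7³ = 713
713 → 7³ + 1³ + 3³ = 371
371 → 3³ + 7³ + 1³ = 371  — 371 already appeared earlier.

371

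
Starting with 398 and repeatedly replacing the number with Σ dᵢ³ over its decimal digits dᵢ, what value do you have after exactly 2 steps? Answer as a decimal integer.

398 → 3³ + 9³ + 8³ = 27 + 729 + 512 = 1268
1268 → 1³ + 2³ + 6³ + 8³ = 1 + 8 + 216 + 512 = 737

737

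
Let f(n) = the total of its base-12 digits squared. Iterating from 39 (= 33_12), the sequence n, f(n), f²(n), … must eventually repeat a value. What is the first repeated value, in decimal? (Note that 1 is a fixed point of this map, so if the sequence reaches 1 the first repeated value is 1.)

100

39 = (3,3)_12 → 3² + 3² = 9 + 9 = 18
18 = (1,6)_12 → 1² + 6² = 1 + 36 = 37
37 = (3,1)_12 → 3² + 1² = 9 + 1 = 10
10 = (10)_12 → 10² = 100
100 = (8,4)_12 → 8² + 4² = 64 + 16 = 80
80 = (6,8)_12 → 6² + 8² = 36 + 64 = 100  — 100 already appeared earlier.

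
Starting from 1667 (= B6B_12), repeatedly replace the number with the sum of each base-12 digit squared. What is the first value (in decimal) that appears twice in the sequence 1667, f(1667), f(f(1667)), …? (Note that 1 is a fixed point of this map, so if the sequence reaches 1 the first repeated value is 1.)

5

1667 = (11,6,11)_12 → 11² + 6² + 11² = 121 + 36 + 121 = 278
278 = (1,11,2)_12 → 1² + 11² + 2² = 1 + 121 + 4 = 126
126 = (10,6)_12 → 10² + 6² = 100 + 36 = 136
136 = (11,4)_12 → 11² + 4² = 121 + 16 = 137
137 = (11,5)_12 → 11² + 5² = 121 + 25 = 146
146 = (1,0,2)_12 → 1² + 0² + 2² = 1 + 0 + 4 = 5
5 = (5)_12 → 5² = 25
25 = (2,1)_12 → 2² + 1² = 4 + 1 = 5  — 5 already appeared earlier.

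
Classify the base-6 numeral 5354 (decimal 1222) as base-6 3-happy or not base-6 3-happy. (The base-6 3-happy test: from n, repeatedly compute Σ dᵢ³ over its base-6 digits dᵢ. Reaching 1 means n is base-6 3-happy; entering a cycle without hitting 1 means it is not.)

1222 = (5,3,5,4)_6 → 5³ + 3³ + 5³ + 4³ = 341
341 = (1,3,2,5)_6 → 1³ + 3³ + 2³ + 5³ = 161
161 = (4,2,5)_6 → 4³ + 2³ + 5³ = 197
197 = (5,2,5)_6 → 5³ + 2³ + 5³ = 258
258 = (1,1,1,0)_6 → 1³ + 1³ + 1³ + 0³ = 3
3 = (3)_6 → 3³ = 27
27 = (4,3)_6 → 4³ + 3³ = 91
91 = (2,3,1)_6 → 2³ + 3³ + 1³ = 36
36 = (1,0,0)_6 → 1³ + 0³ + 0³ = 1  — reached 1.

base-6 3-happy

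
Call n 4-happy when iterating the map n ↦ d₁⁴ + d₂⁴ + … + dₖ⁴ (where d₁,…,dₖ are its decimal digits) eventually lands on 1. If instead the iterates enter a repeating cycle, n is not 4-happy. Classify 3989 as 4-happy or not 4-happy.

not 4-happy

3989 → 3⁴ + 9⁴ + 8⁴ + 9⁴ = 81 + 6561 + 4096 + 6561 = 17299
17299 → 1⁴ + 7⁴ + 2⁴ + 9⁴ + 9⁴ = 1 + 2401 + 16 + 6561 + 6561 = 15540
15540 → 1⁴ + 5⁴ + 5⁴ + 4⁴ + 0⁴ = 1 + 625 + 625 + 256 + 0 = 1507
1507 → 1⁴ + 5⁴ + 0⁴ + 7⁴ = 1 + 625 + 0 + 2401 = 3027
3027 → 3⁴ + 0⁴ + 2⁴ + 7⁴ = 81 + 0 + 16 + 2401 = 2498
2498 → 2⁴ + 4⁴ + 9⁴ + 8⁴ = 16 + 256 + 6561 + 4096 = 10929
10929 → 1⁴ + 0⁴ + 9⁴ + 2⁴ + 9⁴ = 1 + 0 + 6561 + 16 + 6561 = 13139
13139 → 1⁴ + 3⁴ + 1⁴ + 3⁴ + 9⁴ = 1 + 81 + 1 + 81 + 6561 = 6725
6725 → 6⁴ + 7⁴ + 2⁴ + 5⁴ = 1296 + 2401 + 16 + 625 = 4338
4338 → 4⁴ + 3⁴ + 3⁴ + 8⁴ = 256 + 81 + 81 + 4096 = 4514
4514 → 4⁴ + 5⁴ + 1⁴ + 4⁴ = 256 + 625 + 1 + 256 = 1138
1138 → 1⁴ + 1⁴ + 3⁴ + 8⁴ = 1 + 1 + 81 + 4096 = 4179
4179 → 4⁴ + 1⁴ + 7⁴ + 9⁴ = 256 + 1 + 2401 + 6561 = 9219
9219 → 9⁴ + 2⁴ + 1⁴ + 9⁴ = 6561 + 16 + 1 + 6561 = 13139  — 13139 already seen; the sequence cycles without reaching 1.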